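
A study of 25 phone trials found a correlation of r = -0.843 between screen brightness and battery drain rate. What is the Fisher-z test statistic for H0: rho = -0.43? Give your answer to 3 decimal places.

-3.619

Fisher z: atanh(-0.843) = -1.231452, atanh(-0.43) = -0.459897
z = (z_r − z_0)·√(n−3) = (-1.231452 − (-0.459897))·√22 = -0.771555 · 4.690416 = -3.619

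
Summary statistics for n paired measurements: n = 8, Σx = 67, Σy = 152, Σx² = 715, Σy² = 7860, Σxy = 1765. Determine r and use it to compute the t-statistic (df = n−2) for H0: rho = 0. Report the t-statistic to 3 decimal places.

Numerator: nΣxy − (Σx)(Σy) = 8·1765 − (67)(152) = 3936
Denominator: √[(nΣx²−(Σx)²)(nΣy²−(Σy)²)]
  nΣx²−(Σx)² = 8·715 − 4489 = 1231;  nΣy²−(Σy)² = 8·7860 − 23104 = 39776
  √(1231·39776) = √48964256 = 6997.4464
r = 3936 / 6997.4464 = 0.5625
t = r·√(n−2)/√(1−r²) = 0.5625·√6 / √(1−0.316406) = 1.377838 / 0.826797 = 1.666

1.666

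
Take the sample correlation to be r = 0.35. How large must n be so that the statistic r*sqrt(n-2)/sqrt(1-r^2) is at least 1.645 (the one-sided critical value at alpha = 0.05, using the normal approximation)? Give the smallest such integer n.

22

r√(n−2)/√(1−r²) ≥ 1.645  ⇔  n−2 ≥ (1.645)²·(1−r²)/r²
(1−r²)/r² = (1−0.1225)/0.1225 = 7.1633
n ≥ 2 + 2.706025·7.1633 = 2 + 19.3841 = 21.3841
⌈21.3841⌉ = 22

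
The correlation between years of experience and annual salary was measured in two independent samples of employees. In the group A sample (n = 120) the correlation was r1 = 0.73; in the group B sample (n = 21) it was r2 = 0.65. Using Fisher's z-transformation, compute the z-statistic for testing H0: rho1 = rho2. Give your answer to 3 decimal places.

z1 = atanh(0.73) = 0.928727,  z2 = atanh(0.65) = 0.775299
SE = √(1/(n1−3) + 1/(n2−3)) = √(1/117 + 1/18) = √(0.0085470 + 0.0555556) = √0.0641026 = 0.253185
z = (z1 − z2)/SE = (0.928727 − 0.775299) / 0.253185 = 0.153428 / 0.253185 = 0.606

0.606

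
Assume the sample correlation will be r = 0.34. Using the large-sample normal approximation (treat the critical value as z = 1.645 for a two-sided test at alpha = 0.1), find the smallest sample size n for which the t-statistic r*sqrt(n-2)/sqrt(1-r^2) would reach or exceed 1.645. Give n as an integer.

23

Need r·√(n−2)/√(1−r²) ≥ 1.645
√(n−2) ≥ 1.645·√(1−0.1156) / 0.34 = 1.645·0.940425 / 0.34 = 4.5500
n−2 ≥ 20.7025  ⇒  n ≥ 22.7025
Smallest integer n = 23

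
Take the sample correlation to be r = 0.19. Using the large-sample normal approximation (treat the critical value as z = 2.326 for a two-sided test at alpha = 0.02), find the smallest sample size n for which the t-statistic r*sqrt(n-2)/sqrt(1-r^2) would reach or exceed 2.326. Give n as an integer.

Need r·√(n−2)/√(1−r²) ≥ 2.326
√(n−2) ≥ 2.326·√(1−0.0361) / 0.19 = 2.326·0.981784 / 0.19 = 12.0191
n−2 ≥ 144.4588  ⇒  n ≥ 146.4588
Smallest integer n = 147

147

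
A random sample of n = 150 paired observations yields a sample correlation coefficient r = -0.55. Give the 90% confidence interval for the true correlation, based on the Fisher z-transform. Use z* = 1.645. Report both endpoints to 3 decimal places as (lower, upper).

(-0.638, -0.448)

z_r = atanh(-0.55) = -0.618381;  SE = 1/√(n−3) = 1/√147 = 0.082479
z-limits: -0.618381 ± 1.645·0.082479 = -0.618381 ± 0.135678 = [-0.754059, -0.482703]
ρ-limits: (tanh -0.754059, tanh -0.482703) = (-0.638, -0.448)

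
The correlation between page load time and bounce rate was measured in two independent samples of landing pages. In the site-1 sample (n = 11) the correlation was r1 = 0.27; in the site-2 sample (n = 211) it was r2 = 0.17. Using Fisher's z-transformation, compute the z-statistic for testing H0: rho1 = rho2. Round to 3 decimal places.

z1 = atanh(0.27) = 0.276864,  z2 = atanh(0.17) = 0.171667
SE = √(1/(n1−3) + 1/(n2−3)) = √(1/8 + 1/208) = √(0.1250000 + 0.0048077) = √0.1298077 = 0.360288
z = (z1 − z2)/SE = (0.276864 − 0.171667) / 0.360288 = 0.105197 / 0.360288 = 0.292

0.292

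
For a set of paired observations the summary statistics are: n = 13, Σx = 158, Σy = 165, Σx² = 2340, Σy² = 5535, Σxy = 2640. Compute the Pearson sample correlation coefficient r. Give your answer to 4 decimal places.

S_xy = nΣxy − ΣxΣy = 13·2640 − 158·165 = 34320 − 26070 = 8250
S_xx = nΣx² − (Σx)² = 13·2340 − 158² = 30420 − 24964 = 5456
S_yy = nΣy² − (Σy)² = 13·5535 − 165² = 71955 − 27225 = 44730
r = S_xy / √(S_xx·S_yy) = 8250 / √(5456·44730) = 8250 / √244046880 = 8250 / 15621.9999 = 0.5281

0.5281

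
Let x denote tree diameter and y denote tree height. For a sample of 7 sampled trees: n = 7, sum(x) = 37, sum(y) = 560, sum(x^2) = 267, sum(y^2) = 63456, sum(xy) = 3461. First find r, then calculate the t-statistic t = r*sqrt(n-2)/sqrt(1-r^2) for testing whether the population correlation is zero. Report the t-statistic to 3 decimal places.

1.077

Numerator: nΣxy − (Σx)(Σy) = 7·3461 − (37)(560) = 3507
Denominator: √[(nΣx²−(Σx)²)(nΣy²−(Σy)²)]
  nΣx²−(Σx)² = 7·267 − 1369 = 500;  nΣy²−(Σy)² = 7·63456 − 313600 = 130592
  √(500·130592) = √65296000 = 8080.5940
r = 3507 / 8080.5940 = 0.4340
t = r·√(n−2)/√(1−r²) = 0.4340·√5 / √(1−0.188356) = 0.970454 / 0.900913 = 1.077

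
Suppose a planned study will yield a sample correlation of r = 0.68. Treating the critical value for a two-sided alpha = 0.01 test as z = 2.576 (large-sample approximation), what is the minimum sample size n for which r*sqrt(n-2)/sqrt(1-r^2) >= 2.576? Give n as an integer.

10

Need r·√(n−2)/√(1−r²) ≥ 2.576
√(n−2) ≥ 2.576·√(1−0.4624) / 0.68 = 2.576·0.733212 / 0.68 = 2.7776
n−2 ≥ 7.7151  ⇒  n ≥ 9.7151
Smallest integer n = 10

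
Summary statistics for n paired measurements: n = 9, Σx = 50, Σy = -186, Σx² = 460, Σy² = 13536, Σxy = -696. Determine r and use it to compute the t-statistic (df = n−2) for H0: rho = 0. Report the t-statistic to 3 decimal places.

0.694

S_xy = nΣxy − ΣxΣy = 9·(-696) − 50·(-186) = -6264 − (-9300) = 3036
S_xx = nΣx² − (Σx)² = 9·460 − 50² = 4140 − 2500 = 1640
S_yy = nΣy² − (Σy)² = 9·13536 − (-186)² = 121824 − 34596 = 87228
r = S_xy / √(S_xx·S_yy) = 3036 / √(1640·87228) = 3036 / √143053920 = 3036 / 11960.5150 = 0.2538
t = r·√(n−2)/√(1−r²) = 0.2538·√7 / √(1−0.064414) = 0.671492 / 0.967257 = 0.694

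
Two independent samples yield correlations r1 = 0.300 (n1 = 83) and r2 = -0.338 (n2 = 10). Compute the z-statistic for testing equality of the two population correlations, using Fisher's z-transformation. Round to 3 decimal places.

1.678

z1 = atanh(0.300) = 0.309520,  z2 = atanh(-0.338) = -0.351833
SE = √(1/(n1−3) + 1/(n2−3)) = √(1/80 + 1/7) = √(0.0125000 + 0.1428571) = √0.1553571 = 0.394154
z = (z1 − z2)/SE = (0.309520 − (-0.351833)) / 0.394154 = 0.661353 / 0.394154 = 1.678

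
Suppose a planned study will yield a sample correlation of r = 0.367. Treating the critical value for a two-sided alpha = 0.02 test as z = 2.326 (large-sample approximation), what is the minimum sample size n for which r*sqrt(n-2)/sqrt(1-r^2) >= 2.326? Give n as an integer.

r√(n−2)/√(1−r²) ≥ 2.326  ⇔  n−2 ≥ (2.326)²·(1−r²)/r²
(1−r²)/r² = (1−0.134689)/0.134689 = 6.4245
n ≥ 2 + 5.410276·6.4245 = 2 + 34.7583 = 36.7583
⌈36.7583⌉ = 37

37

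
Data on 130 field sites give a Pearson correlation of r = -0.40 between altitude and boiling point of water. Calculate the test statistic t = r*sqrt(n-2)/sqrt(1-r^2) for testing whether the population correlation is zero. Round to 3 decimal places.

1 − r² = 1 − 0.1600 = 0.8400;  √(1−r²) = 0.916515
√(n−2) = √128 = 11.313708
t = r·√(n−2)/√(1−r²) = -0.40 · 11.313708 / 0.916515 = -4.938

-4.938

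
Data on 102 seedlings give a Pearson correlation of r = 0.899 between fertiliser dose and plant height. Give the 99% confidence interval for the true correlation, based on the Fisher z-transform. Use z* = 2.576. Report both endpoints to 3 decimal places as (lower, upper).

(0.836, 0.939)

Fisher z: z_r = atanh(r) = ½·ln((1+0.899)/(1−0.899)) = 1.466981
SE(z) = 1/√(n−3) = 1/√99 = 0.100504
99% ⇒ z* = 2.576; margin = 2.576·0.100504 = 0.258898
CI on z-scale: (1.208083, 1.725879)
Back-transform: tanh(1.208083) = 0.836104, tanh(1.725879) = 0.938567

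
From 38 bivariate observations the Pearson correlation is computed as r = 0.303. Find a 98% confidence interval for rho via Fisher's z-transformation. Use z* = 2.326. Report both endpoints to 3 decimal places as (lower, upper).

z_r = atanh(0.303) = 0.312820;  SE = 1/√(n−3) = 1/√35 = 0.169031
z-limits: 0.312820 ± 2.326·0.169031 = 0.312820 ± 0.393166 = [-0.080346, 0.705986]
ρ-limits: (tanh -0.080346, tanh 0.705986) = (-0.080, 0.608)

(-0.080, 0.608)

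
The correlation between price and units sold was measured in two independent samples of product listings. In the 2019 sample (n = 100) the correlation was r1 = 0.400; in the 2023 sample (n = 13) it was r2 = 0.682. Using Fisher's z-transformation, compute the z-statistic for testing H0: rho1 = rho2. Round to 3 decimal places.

-1.232

Fisher z-transforms: z1 = atanh(0.400) = 0.423649, z2 = atanh(0.682) = 0.832844; difference d = -0.409195
Var(d) = 1/97 + 1/10 = 0.0103093 + 0.1000000 = 0.1103093
z = d/√Var(d) = -0.409195 / √0.1103093 = -0.409195 / 0.332128 = -1.232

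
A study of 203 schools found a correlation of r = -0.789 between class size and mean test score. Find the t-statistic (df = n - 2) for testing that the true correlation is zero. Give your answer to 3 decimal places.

1 − r² = 1 − 0.622521 = 0.377479;  √(1−r²) = 0.614393
√(n−2) = √201 = 14.177447
t = r·√(n−2)/√(1−r²) = -0.789 · 14.177447 / 0.614393 = -18.207

-18.207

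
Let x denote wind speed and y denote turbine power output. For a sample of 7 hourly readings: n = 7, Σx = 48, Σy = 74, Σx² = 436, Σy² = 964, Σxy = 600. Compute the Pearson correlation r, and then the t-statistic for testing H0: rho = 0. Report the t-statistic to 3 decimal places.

1.987

S_xy = nΣxy − ΣxΣy = 7·600 − 48·74 = 4200 − 3552 = 648
S_xx = nΣx² − (Σx)² = 7·436 − 48² = 3052 − 2304 = 748
S_yy = nΣy² − (Σy)² = 7·964 − 74² = 6748 − 5476 = 1272
r = S_xy / √(S_xx·S_yy) = 648 / √(748·1272) = 648 / √951456 = 648 / 975.4261 = 0.6643
t = r·√(n−2)/√(1−r²) = 0.6643·√5 / √(1−0.441294) = 1.485420 / 0.747466 = 1.987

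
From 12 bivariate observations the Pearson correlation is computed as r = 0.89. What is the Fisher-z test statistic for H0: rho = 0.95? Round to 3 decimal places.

z_r = atanh(0.89) = 1.421926,  z_0 = atanh(0.95) = 1.831781
SE = 1/√(n−3) = 1/√9 = 0.333333
z = (z_r − z_0)/SE = (1.421926 − 1.831781) / 0.333333 = -0.409855 / 0.333333 = -1.230

-1.230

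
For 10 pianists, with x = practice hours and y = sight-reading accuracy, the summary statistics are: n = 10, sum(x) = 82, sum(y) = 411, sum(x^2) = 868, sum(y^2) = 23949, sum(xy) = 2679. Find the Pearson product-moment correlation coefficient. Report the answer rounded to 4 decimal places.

Numerator: nΣxy − (Σx)(Σy) = 10·2679 − (82)(411) = -6912
Denominator: √[(nΣx²−(Σx)²)(nΣy²−(Σy)²)]
  nΣx²−(Σx)² = 10·868 − 6724 = 1956;  nΣy²−(Σy)² = 10·23949 − 168921 = 70569
  √(1956·70569) = √138032964 = 11748.7431
r = -6912 / 11748.7431 = -0.5883

-0.5883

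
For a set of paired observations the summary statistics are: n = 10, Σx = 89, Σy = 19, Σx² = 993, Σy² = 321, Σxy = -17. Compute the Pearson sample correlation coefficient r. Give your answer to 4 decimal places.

S_xy = nΣxy − ΣxΣy = 10·(-17) − 89·19 = -170 − 1691 = -1861
S_xx = nΣx² − (Σx)² = 10·993 − 89² = 9930 − 7921 = 2009
S_yy = nΣy² − (Σy)² = 10·321 − 19² = 3210 − 361 = 2849
r = S_xy / √(S_xx·S_yy) = -1861 / √(2009·2849) = -1861 / √5723641 = -1861 / 2392.4132 = -0.7779

-0.7779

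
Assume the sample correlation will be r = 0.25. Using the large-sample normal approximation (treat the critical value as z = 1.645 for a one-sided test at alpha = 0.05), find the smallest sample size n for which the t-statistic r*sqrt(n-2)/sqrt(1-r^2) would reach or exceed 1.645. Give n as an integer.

r√(n−2)/√(1−r²) ≥ 1.645  ⇔  n−2 ≥ (1.645)²·(1−r²)/r²
(1−r²)/r² = (1−0.0625)/0.0625 = 15.0000
n ≥ 2 + 2.706025·15.0000 = 2 + 40.5904 = 42.5904
⌈42.5904⌉ = 43

43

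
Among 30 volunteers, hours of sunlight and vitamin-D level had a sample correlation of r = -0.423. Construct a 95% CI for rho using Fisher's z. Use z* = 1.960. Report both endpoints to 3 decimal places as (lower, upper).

(-0.680, -0.074)

z_r = atanh(-0.423) = -0.451340;  SE = 1/√(n−3) = 1/√27 = 0.192450
z-limits: -0.451340 ± 1.960·0.192450 = -0.451340 ± 0.377202 = [-0.828542, -0.074138]
ρ-limits: (tanh -0.828542, tanh -0.074138) = (-0.680, -0.074)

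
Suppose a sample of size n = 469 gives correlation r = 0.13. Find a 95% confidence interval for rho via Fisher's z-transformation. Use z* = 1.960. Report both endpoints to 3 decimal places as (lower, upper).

(0.040, 0.218)

Fisher z: z_r = atanh(r) = ½·ln((1+0.13)/(1−0.13)) = 0.130740
SE(z) = 1/√(n−3) = 1/√466 = 0.046324
95% ⇒ z* = 1.960; margin = 1.960·0.046324 = 0.090795
CI on z-scale: (0.039945, 0.221535)
Back-transform: tanh(0.039945) = 0.039924, tanh(0.221535) = 0.217981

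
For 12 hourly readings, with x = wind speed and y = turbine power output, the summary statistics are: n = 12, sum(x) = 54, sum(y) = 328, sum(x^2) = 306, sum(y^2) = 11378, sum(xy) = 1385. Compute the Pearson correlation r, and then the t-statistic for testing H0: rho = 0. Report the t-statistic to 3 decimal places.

-0.759

S_xy = nΣxy − ΣxΣy = 12·1385 − 54·328 = 16620 − 17712 = -1092
S_xx = nΣx² − (Σx)² = 12·306 − 54² = 3672 − 2916 = 756
S_yy = nΣy² − (Σy)² = 12·11378 − 328² = 136536 − 107584 = 28952
r = S_xy / √(S_xx·S_yy) = -1092 / √(756·28952) = -1092 / √21887712 = -1092 / 4678.4305 = -0.2334
t = r·√(n−2)/√(1−r²) = -0.2334·√10 / √(1−0.054476) = -0.738076 / 0.972381 = -0.759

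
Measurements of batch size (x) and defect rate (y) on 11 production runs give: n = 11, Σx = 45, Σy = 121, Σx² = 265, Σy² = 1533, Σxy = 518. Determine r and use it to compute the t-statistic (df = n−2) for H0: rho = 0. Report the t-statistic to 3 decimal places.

0.549

Numerator: nΣxy − (Σx)(Σy) = 11·518 − (45)(121) = 253
Denominator: √[(nΣx²−(Σx)²)(nΣy²−(Σy)²)]
  nΣx²−(Σx)² = 11·265 − 2025 = 890;  nΣy²−(Σy)² = 11·1533 − 14641 = 2222
  √(890·2222) = √1977580 = 1406.2646
r = 253 / 1406.2646 = 0.1799
t = r·√(n−2)/√(1−r²) = 0.1799·√9 / √(1−0.032364) = 0.539700 / 0.983685 = 0.549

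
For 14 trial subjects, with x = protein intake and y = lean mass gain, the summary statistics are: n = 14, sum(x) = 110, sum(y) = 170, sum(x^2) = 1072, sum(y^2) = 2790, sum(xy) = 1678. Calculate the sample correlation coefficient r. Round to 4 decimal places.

S_xy = nΣxy − ΣxΣy = 14·1678 − 110·170 = 23492 − 18700 = 4792
S_xx = nΣx² − (Σx)² = 14·1072 − 110² = 15008 − 12100 = 2908
S_yy = nΣy² − (Σy)² = 14·2790 − 170² = 39060 − 28900 = 10160
r = S_xy / √(S_xx·S_yy) = 4792 / √(2908·10160) = 4792 / √29545280 = 4792 / 5435.5570 = 0.8816

0.8816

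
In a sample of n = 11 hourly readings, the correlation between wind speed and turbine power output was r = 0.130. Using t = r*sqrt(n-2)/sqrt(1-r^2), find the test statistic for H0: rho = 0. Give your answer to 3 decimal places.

t = r·√(n−2) / √(1−r²) with r = 0.130, n = 11
  = 0.130·√9 / √(1 − 0.016900)
  = 0.130·3.000000 / 0.991514
  = 0.390000 / 0.991514 = 0.393

0.393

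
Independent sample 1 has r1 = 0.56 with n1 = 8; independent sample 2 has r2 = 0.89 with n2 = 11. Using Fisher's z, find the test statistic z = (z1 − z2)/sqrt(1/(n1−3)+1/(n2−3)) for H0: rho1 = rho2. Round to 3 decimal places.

z1 = atanh(0.56) = 0.632833,  z2 = atanh(0.89) = 1.421926
SE = √(1/(n1−3) + 1/(n2−3)) = √(1/5 + 1/8) = √(0.2000000 + 0.1250000) = √0.3250000 = 0.570088
z = (z1 − z2)/SE = (0.632833 − 1.421926) / 0.570088 = -0.789093 / 0.570088 = -1.384

-1.384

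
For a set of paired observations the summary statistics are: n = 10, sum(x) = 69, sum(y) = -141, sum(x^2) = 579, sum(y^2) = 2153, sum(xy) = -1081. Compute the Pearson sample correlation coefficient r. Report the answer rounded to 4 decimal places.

-0.8299

Numerator: nΣxy − (Σx)(Σy) = 10·(-1081) − (69)(-141) = -1081
Denominator: √[(nΣx²−(Σx)²)(nΣy²−(Σy)²)]
  nΣx²−(Σx)² = 10·579 − 4761 = 1029;  nΣy²−(Σy)² = 10·2153 − 19881 = 1649
  √(1029·1649) = √1696821 = 1302.6208
r = -1081 / 1302.6208 = -0.8299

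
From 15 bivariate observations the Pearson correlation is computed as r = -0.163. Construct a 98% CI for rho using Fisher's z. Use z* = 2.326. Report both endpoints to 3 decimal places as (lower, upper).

(-0.684, 0.468)

z_r = atanh(-0.163) = -0.164467;  SE = 1/√(n−3) = 1/√12 = 0.288675
z-limits: -0.164467 ± 2.326·0.288675 = -0.164467 ± 0.671458 = [-0.835925, 0.506991]
ρ-limits: (tanh -0.835925, tanh 0.506991) = (-0.684, 0.468)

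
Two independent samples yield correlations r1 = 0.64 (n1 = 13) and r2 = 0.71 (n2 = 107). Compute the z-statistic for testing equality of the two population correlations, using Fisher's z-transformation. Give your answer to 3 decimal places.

z1 = atanh(0.64) = 0.758174,  z2 = atanh(0.71) = 0.887184
SE = √(1/(n1−3) + 1/(n2−3)) = √(1/10 + 1/104) = √(0.1000000 + 0.0096154) = √0.1096154 = 0.331082
z = (z1 − z2)/SE = (0.758174 − 0.887184) / 0.331082 = -0.129010 / 0.331082 = -0.390

-0.390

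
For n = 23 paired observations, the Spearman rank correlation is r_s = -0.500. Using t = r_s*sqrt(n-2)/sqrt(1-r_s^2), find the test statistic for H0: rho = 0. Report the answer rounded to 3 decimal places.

1 − r_s² = 1 − 0.250000 = 0.750000;  √(1−r_s²) = 0.866025
√(n−2) = √21 = 4.582576
t = r_s·√(n−2)/√(1−r_s²) = -0.500 · 4.582576 / 0.866025 = -2.646

-2.646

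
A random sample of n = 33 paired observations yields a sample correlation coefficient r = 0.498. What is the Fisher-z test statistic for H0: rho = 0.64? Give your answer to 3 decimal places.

Fisher z: atanh(0.498) = 0.546643, atanh(0.64) = 0.758174
z = (z_r − z_0)·√(n−3) = (0.546643 − 0.758174)·√30 = -0.211531 · 5.477226 = -1.159

-1.159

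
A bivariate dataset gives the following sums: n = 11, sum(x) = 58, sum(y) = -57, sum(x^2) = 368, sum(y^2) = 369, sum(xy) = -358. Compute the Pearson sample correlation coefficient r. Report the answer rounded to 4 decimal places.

-0.8491

Numerator: nΣxy − (Σx)(Σy) = 11·(-358) − (58)(-57) = -632
Denominator: √[(nΣx²−(Σx)²)(nΣy²−(Σy)²)]
  nΣx²−(Σx)² = 11·368 − 3364 = 684;  nΣy²−(Σy)² = 11·369 − 3249 = 810
  √(684·810) = √554040 = 744.3386
r = -632 / 744.3386 = -0.8491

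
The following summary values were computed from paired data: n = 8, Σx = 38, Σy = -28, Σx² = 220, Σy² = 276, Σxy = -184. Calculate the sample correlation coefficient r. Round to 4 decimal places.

S_xy = nΣxy − ΣxΣy = 8·(-184) − 38·(-28) = -1472 − (-1064) = -408
S_xx = nΣx² − (Σx)² = 8·220 − 38² = 1760 − 1444 = 316
S_yy = nΣy² − (Σy)² = 8·276 − (-28)² = 2208 − 784 = 1424
r = S_xy / √(S_xx·S_yy) = -408 / √(316·1424) = -408 / √449984 = -408 / 670.8085 = -0.6082

-0.6082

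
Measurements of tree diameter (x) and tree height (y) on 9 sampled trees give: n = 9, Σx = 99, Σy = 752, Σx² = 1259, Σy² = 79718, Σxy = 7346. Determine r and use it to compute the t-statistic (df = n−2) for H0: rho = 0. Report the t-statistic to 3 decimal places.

S_xy = nΣxy − ΣxΣy = 9·7346 − 99·752 = 66114 − 74448 = -8334
S_xx = nΣx² − (Σx)² = 9·1259 − 99² = 11331 − 9801 = 1530
S_yy = nΣy² − (Σy)² = 9·79718 − 752² = 717462 − 565504 = 151958
r = S_xy / √(S_xx·S_yy) = -8334 / √(1530·151958) = -8334 / √232495740 = -8334 / 15247.8110 = -0.5466
t = r·√(n−2)/√(1−r²) = -0.5466·√7 / √(1−0.298772) = -1.446168 / 0.837394 = -1.727

-1.727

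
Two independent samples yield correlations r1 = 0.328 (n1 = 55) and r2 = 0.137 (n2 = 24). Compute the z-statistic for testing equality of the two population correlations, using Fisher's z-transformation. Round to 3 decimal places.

z1 = atanh(0.328) = 0.340585,  z2 = atanh(0.137) = 0.137867
SE = √(1/(n1−3) + 1/(n2−3)) = √(1/52 + 1/21) = √(0.0192308 + 0.0476190) = √0.0668498 = 0.258553
z = (z1 − z2)/SE = (0.340585 − 0.137867) / 0.258553 = 0.202718 / 0.258553 = 0.784

0.784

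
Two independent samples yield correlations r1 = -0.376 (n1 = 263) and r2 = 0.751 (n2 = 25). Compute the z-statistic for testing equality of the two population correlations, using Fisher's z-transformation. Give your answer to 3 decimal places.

Fisher z-transforms: z1 = atanh(-0.376) = -0.395393, z2 = atanh(0.751) = 0.975245; difference d = -1.370638
Var(d) = 1/260 + 1/22 = 0.0038462 + 0.0454545 = 0.0493007
z = d/√Var(d) = -1.370638 / √0.0493007 = -1.370638 / 0.222038 = -6.173

-6.173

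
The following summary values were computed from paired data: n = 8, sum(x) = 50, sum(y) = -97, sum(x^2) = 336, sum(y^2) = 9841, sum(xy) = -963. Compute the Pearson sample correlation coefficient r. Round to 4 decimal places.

S_xy = nΣxy − ΣxΣy = 8·(-963) − 50·(-97) = -7704 − (-4850) = -2854
S_xx = nΣx² − (Σx)² = 8·336 − 50² = 2688 − 2500 = 188
S_yy = nΣy² − (Σy)² = 8·9841 − (-97)² = 78728 − 9409 = 69319
r = S_xy / √(S_xx·S_yy) = -2854 / √(188·69319) = -2854 / √13031972 = -2854 / 3609.9823 = -0.7906

-0.7906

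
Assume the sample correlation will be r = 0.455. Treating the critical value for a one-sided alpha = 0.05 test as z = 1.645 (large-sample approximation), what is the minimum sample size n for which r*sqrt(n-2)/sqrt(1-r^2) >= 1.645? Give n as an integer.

Need r·√(n−2)/√(1−r²) ≥ 1.645
√(n−2) ≥ 1.645·√(1−0.207025) / 0.455 = 1.645·0.890491 / 0.455 = 3.2195
n−2 ≥ 10.3652  ⇒  n ≥ 12.3652
Smallest integer n = 13

13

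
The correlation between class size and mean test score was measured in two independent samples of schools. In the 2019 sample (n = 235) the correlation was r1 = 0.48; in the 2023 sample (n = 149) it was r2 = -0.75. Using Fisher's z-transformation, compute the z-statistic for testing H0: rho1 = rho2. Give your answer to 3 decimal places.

z1 = atanh(0.48) = 0.522984,  z2 = atanh(-0.75) = -0.972955
SE = √(1/(n1−3) + 1/(n2−3)) = √(1/232 + 1/146) = √(0.0043103 + 0.0068493) = √0.0111596 = 0.105639
z = (z1 − z2)/SE = (0.522984 − (-0.972955)) / 0.105639 = 1.495939 / 0.105639 = 14.161

14.161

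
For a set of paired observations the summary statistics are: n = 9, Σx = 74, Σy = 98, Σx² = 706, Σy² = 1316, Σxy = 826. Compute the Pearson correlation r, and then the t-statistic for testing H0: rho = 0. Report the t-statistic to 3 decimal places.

Numerator: nΣxy − (Σx)(Σy) = 9·826 − (74)(98) = 182
Denominator: √[(nΣx²−(Σx)²)(nΣy²−(Σy)²)]
  nΣx²−(Σx)² = 9·706 − 5476 = 878;  nΣy²−(Σy)² = 9·1316 − 9604 = 2240
  √(878·2240) = √1966720 = 1402.3979
r = 182 / 1402.3979 = 0.1298
t = r·√(n−2)/√(1−r²) = 0.1298·√7 / √(1−0.016848) = 0.343419 / 0.991540 = 0.346

0.346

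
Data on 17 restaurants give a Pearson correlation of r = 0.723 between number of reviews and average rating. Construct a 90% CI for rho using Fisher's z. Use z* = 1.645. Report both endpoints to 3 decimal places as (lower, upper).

Fisher z: z_r = atanh(r) = ½·ln((1+0.723)/(1−0.723)) = 0.913902
SE(z) = 1/√(n−3) = 1/√14 = 0.267261
90% ⇒ z* = 1.645; margin = 1.645·0.267261 = 0.439644
CI on z-scale: (0.474258, 1.353546)
Back-transform: tanh(0.474258) = 0.441633, tanh(1.353546) = 0.874888

(0.442, 0.875)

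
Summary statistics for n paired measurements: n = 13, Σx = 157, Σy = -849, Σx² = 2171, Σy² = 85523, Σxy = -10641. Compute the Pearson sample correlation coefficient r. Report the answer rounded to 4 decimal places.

-0.1348

S_xy = nΣxy − ΣxΣy = 13·(-10641) − 157·(-849) = -138333 − (-133293) = -5040
S_xx = nΣx² − (Σx)² = 13·2171 − 157² = 28223 − 24649 = 3574
S_yy = nΣy² − (Σy)² = 13·85523 − (-849)² = 1111799 − 720801 = 390998
r = S_xy / √(S_xx·S_yy) = -5040 / √(3574·390998) = -5040 / √1397426852 = -5040 / 37382.1729 = -0.1348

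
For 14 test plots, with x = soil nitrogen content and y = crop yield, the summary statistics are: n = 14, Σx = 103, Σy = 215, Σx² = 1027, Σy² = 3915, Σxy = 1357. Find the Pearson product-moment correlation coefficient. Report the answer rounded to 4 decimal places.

-0.5532

S_xy = nΣxy − ΣxΣy = 14·1357 − 103·215 = 18998 − 22145 = -3147
S_xx = nΣx² − (Σx)² = 14·1027 − 103² = 14378 − 10609 = 3769
S_yy = nΣy² − (Σy)² = 14·3915 − 215² = 54810 − 46225 = 8585
r = S_xy / √(S_xx·S_yy) = -3147 / √(3769·8585) = -3147 / √32356865 = -3147 / 5688.3095 = -0.5532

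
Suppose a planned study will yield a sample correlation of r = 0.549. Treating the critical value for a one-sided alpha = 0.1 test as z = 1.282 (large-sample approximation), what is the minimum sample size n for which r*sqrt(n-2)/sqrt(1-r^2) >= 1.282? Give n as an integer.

Need r·√(n−2)/√(1−r²) ≥ 1.282
√(n−2) ≥ 1.282·√(1−0.301401) / 0.549 = 1.282·0.835822 / 0.549 = 1.9518
n−2 ≥ 3.8095  ⇒  n ≥ 5.8095
Smallest integer n = 6

6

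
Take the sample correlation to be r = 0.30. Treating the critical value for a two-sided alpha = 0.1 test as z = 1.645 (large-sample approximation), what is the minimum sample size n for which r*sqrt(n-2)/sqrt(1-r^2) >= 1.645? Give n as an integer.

Need r·√(n−2)/√(1−r²) ≥ 1.645
√(n−2) ≥ 1.645·√(1−0.0900) / 0.30 = 1.645·0.953939 / 0.30 = 5.2308
n−2 ≥ 27.3613  ⇒  n ≥ 29.3613
Smallest integer n = 30

30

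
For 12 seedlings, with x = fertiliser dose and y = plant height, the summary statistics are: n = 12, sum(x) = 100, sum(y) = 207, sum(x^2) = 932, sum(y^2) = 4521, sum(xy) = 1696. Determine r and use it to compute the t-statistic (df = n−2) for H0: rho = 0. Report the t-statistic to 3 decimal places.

Numerator: nΣxy − (Σx)(Σy) = 12·1696 − (100)(207) = -348
Denominator: √[(nΣx²−(Σx)²)(nΣy²−(Σy)²)]
  nΣx²−(Σx)² = 12·932 − 10000 = 1184;  nΣy²−(Σy)² = 12·4521 − 42849 = 11403
  √(1184·11403) = √13501152 = 3674.3914
r = -348 / 3674.3914 = -0.0947
t = r·√(n−2)/√(1−r²) = -0.0947·√10 / √(1−0.008968) = -0.299468 / 0.995506 = -0.301

-0.301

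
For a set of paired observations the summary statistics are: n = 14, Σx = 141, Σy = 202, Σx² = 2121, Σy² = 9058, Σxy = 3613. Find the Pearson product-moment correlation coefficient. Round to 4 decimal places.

0.7607

S_xy = nΣxy − ΣxΣy = 14·3613 − 141·202 = 50582 − 28482 = 22100
S_xx = nΣx² − (Σx)² = 14·2121 − 141² = 29694 − 19881 = 9813
S_yy = nΣy² − (Σy)² = 14·9058 − 202² = 126812 − 40804 = 86008
r = S_xy / √(S_xx·S_yy) = 22100 / √(9813·86008) = 22100 / √843996504 = 22100 / 29051.6179 = 0.7607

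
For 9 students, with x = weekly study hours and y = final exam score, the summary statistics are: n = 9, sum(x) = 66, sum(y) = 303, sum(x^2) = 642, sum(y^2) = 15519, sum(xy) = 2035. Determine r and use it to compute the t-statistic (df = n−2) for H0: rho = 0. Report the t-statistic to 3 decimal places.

-0.551

Numerator: nΣxy − (Σx)(Σy) = 9·2035 − (66)(303) = -1683
Denominator: √[(nΣx²−(Σx)²)(nΣy²−(Σy)²)]
  nΣx²−(Σx)² = 9·642 − 4356 = 1422;  nΣy²−(Σy)² = 9·15519 − 91809 = 47862
  √(1422·47862) = √68059764 = 8249.8342
r = -1683 / 8249.8342 = -0.2040
t = r·√(n−2)/√(1−r²) = -0.2040·√7 / √(1−0.041616) = -0.539733 / 0.978971 = -0.551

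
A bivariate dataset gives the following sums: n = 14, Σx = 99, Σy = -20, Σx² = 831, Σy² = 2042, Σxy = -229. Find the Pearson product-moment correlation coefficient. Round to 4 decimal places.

Numerator: nΣxy − (Σx)(Σy) = 14·(-229) − (99)(-20) = -1226
Denominator: √[(nΣx²−(Σx)²)(nΣy²−(Σy)²)]
  nΣx²−(Σx)² = 14·831 − 9801 = 1833;  nΣy²−(Σy)² = 14·2042 − 400 = 28188
  √(1833·28188) = √51668604 = 7188.0876
r = -1226 / 7188.0876 = -0.1706

-0.1706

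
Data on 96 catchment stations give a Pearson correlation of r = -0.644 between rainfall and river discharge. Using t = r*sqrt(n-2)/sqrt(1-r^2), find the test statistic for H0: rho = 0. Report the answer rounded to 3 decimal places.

t = r·√(n−2) / √(1−r²) with r = -0.644, n = 96
  = -0.644·√94 / √(1 − 0.414736)
  = -0.644·9.695360 / 0.765025
  = -6.243812 / 0.765025 = -8.162

-8.162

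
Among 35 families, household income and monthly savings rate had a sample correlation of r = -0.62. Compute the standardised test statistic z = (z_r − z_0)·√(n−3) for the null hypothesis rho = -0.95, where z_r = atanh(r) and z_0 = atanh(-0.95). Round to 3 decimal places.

z_r = atanh(-0.62) = -0.725005,  z_0 = atanh(-0.95) = -1.831781
SE = 1/√(n−3) = 1/√32 = 0.176777
z = (z_r − z_0)/SE = (-0.725005 − (-1.831781)) / 0.176777 = 1.106776 / 0.176777 = 6.261

6.261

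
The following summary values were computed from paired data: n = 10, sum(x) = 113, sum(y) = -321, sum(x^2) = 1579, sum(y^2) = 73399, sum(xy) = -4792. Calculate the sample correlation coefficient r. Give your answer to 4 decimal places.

Numerator: nΣxy − (Σx)(Σy) = 10·(-4792) − (113)(-321) = -11647
Denominator: √[(nΣx²−(Σx)²)(nΣy²−(Σy)²)]
  nΣx²−(Σx)² = 10·1579 − 12769 = 3021;  nΣy²−(Σy)² = 10·73399 − 103041 = 630949
  √(3021·630949) = √1906096929 = 43658.8700
r = -11647 / 43658.8700 = -0.2668

-0.2668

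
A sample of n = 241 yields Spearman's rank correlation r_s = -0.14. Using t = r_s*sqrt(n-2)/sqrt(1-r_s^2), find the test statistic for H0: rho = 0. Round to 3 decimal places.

1 − r_s² = 1 − 0.0196 = 0.9804;  √(1−r_s²) = 0.990152
√(n−2) = √239 = 15.459625
t = r_s·√(n−2)/√(1−r_s²) = -0.14 · 15.459625 / 0.990152 = -2.186

-2.186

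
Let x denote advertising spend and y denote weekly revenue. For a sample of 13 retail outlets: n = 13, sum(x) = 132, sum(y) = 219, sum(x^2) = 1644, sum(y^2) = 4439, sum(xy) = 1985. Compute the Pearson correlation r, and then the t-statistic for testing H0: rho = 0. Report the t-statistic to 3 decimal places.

S_xy = nΣxy − ΣxΣy = 13·1985 − 132·219 = 25805 − 28908 = -3103
S_xx = nΣx² − (Σx)² = 13·1644 − 132² = 21372 − 17424 = 3948
S_yy = nΣy² − (Σy)² = 13·4439 − 219² = 57707 − 47961 = 9746
r = S_xy / √(S_xx·S_yy) = -3103 / √(3948·9746) = -3103 / √38477208 = -3103 / 6202.9999 = -0.5002
t = r·√(n−2)/√(1−r²) = -0.5002·√11 / √(1−0.250200) = -1.658976 / 0.865910 = -1.916

-1.916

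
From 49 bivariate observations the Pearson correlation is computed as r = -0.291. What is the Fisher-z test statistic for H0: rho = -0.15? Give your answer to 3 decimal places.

-1.007

Fisher z: atanh(-0.291) = -0.299658, atanh(-0.15) = -0.151140
z = (z_r − z_0)·√(n−3) = (-0.299658 − (-0.151140))·√46 = -0.148518 · 6.782330 = -1.007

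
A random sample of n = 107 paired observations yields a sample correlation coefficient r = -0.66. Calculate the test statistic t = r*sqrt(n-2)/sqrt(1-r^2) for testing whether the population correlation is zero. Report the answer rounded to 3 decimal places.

1 − r² = 1 − 0.4356 = 0.5644;  √(1−r²) = 0.751266
√(n−2) = √105 = 10.246951
t = r·√(n−2)/√(1−r²) = -0.66 · 10.246951 / 0.751266 = -9.002

-9.002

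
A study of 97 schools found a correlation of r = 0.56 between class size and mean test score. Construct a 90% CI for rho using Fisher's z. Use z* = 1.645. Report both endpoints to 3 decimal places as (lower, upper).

(0.433, 0.665)

z_r = atanh(0.56) = 0.632833;  SE = 1/√(n−3) = 1/√94 = 0.103142
z-limits: 0.632833 ± 1.645·0.103142 = 0.632833 ± 0.169669 = [0.463164, 0.802502]
ρ-limits: (tanh 0.463164, tanh 0.802502) = (0.433, 0.665)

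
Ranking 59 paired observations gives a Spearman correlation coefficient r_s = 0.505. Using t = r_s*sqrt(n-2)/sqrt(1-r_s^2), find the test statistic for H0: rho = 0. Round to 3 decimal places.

t = r_s·√(n−2) / √(1−r_s²) with r_s = 0.505, n = 59
  = 0.505·√57 / √(1 − 0.255025)
  = 0.505·7.549834 / 0.863119
  = 3.812666 / 0.863119 = 4.417

4.417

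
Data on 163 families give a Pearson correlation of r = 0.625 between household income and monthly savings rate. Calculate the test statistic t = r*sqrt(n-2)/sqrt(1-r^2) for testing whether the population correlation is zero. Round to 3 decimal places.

t = r·√(n−2) / √(1−r²) with r = 0.625, n = 163
  = 0.625·√161 / √(1 − 0.390625)
  = 0.625·12.688578 / 0.780625
  = 7.930361 / 0.780625 = 10.159

10.159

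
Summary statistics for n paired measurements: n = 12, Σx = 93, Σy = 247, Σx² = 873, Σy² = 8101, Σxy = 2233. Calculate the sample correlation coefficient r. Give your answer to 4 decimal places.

0.4703

S_xy = nΣxy − ΣxΣy = 12·2233 − 93·247 = 26796 − 22971 = 3825
S_xx = nΣx² − (Σx)² = 12·873 − 93² = 10476 − 8649 = 1827
S_yy = nΣy² − (Σy)² = 12·8101 − 247² = 97212 − 61009 = 36203
r = S_xy / √(S_xx·S_yy) = 3825 / √(1827·36203) = 3825 / √66142881 = 3825 / 8132.8274 = 0.4703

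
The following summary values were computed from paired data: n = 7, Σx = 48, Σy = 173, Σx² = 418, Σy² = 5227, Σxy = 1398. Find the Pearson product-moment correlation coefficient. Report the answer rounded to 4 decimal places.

0.7281

S_xy = nΣxy − ΣxΣy = 7·1398 − 48·173 = 9786 − 8304 = 1482
S_xx = nΣx² − (Σx)² = 7·418 − 48² = 2926 − 2304 = 622
S_yy = nΣy² − (Σy)² = 7·5227 − 173² = 36589 − 29929 = 6660
r = S_xy / √(S_xx·S_yy) = 1482 / √(622·6660) = 1482 / √4142520 = 1482 / 2035.3182 = 0.7281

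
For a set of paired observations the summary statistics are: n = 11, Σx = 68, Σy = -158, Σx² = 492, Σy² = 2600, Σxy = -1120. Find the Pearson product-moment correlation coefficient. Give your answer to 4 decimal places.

-0.9311

S_xy = nΣxy − ΣxΣy = 11·(-1120) − 68·(-158) = -12320 − (-10744) = -1576
S_xx = nΣx² − (Σx)² = 11·492 − 68² = 5412 − 4624 = 788
S_yy = nΣy² − (Σy)² = 11·2600 − (-158)² = 28600 − 24964 = 3636
r = S_xy / √(S_xx·S_yy) = -1576 / √(788·3636) = -1576 / √2865168 = -1576 / 1692.6807 = -0.9311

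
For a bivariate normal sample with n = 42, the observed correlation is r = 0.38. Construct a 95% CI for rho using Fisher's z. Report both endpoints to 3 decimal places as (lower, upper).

(0.086, 0.613)

z_r = atanh(0.38) = 0.400060;  SE = 1/√(n−3) = 1/√39 = 0.160128
z-limits: 0.400060 ± 1.960·0.160128 = 0.400060 ± 0.313851 = [0.086209, 0.713911]
ρ-limits: (tanh 0.086209, tanh 0.713911) = (0.086, 0.613)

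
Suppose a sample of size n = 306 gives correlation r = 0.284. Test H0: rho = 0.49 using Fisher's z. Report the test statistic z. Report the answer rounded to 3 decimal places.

z_r = atanh(0.284) = 0.292028,  z_0 = atanh(0.49) = 0.536060
SE = 1/√(n−3) = 1/√303 = 0.057448
z = (z_r − z_0)/SE = (0.292028 − 0.536060) / 0.057448 = -0.244032 / 0.057448 = -4.248

-4.248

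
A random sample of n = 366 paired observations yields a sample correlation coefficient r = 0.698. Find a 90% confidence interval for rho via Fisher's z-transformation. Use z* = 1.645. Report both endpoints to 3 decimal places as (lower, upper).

(0.651, 0.740)

Fisher z: z_r = atanh(r) = ½·ln((1+0.698)/(1−0.698)) = 0.863390
SE(z) = 1/√(n−3) = 1/√363 = 0.052486
90% ⇒ z* = 1.645; margin = 1.645·0.052486 = 0.086339
CI on z-scale: (0.777051, 0.949729)
Back-transform: tanh(0.777051) = 0.651011, tanh(0.949729) = 0.739660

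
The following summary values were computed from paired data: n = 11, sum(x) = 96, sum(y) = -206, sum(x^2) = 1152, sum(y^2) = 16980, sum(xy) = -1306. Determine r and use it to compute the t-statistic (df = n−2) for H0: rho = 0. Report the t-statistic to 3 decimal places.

0.749

Numerator: nΣxy − (Σx)(Σy) = 11·(-1306) − (96)(-206) = 5410
Denominator: √[(nΣx²−(Σx)²)(nΣy²−(Σy)²)]
  nΣx²−(Σx)² = 11·1152 − 9216 = 3456;  nΣy²−(Σy)² = 11·16980 − 42436 = 144344
  √(3456·144344) = √498852864 = 22335.0143
r = 5410 / 22335.0143 = 0.2422
t = r·√(n−2)/√(1−r²) = 0.2422·√9 / √(1−0.058661) = 0.726600 / 0.970226 = 0.749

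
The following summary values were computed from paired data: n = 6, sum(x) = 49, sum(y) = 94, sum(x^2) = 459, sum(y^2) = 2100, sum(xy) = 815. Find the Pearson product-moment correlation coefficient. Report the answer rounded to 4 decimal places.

S_xy = nΣxy − ΣxΣy = 6·815 − 49·94 = 4890 − 4606 = 284
S_xx = nΣx² − (Σx)² = 6·459 − 49² = 2754 − 2401 = 353
S_yy = nΣy² − (Σy)² = 6·2100 − 94² = 12600 − 8836 = 3764
r = S_xy / √(S_xx·S_yy) = 284 / √(353·3764) = 284 / √1328692 = 284 / 1152.6890 = 0.2464

0.2464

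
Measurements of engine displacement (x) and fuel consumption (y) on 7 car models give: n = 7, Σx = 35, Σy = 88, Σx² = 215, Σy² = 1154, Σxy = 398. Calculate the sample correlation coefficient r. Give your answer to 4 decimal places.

-0.9614

Numerator: nΣxy − (Σx)(Σy) = 7·398 − (35)(88) = -294
Denominator: √[(nΣx²−(Σx)²)(nΣy²−(Σy)²)]
  nΣx²−(Σx)² = 7·215 − 1225 = 280;  nΣy²−(Σy)² = 7·1154 − 7744 = 334
  √(280·334) = √93520 = 305.8104
r = -294 / 305.8104 = -0.9614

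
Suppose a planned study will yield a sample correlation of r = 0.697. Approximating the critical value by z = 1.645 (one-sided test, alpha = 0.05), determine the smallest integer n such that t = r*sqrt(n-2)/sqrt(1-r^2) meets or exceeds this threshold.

5

Need r·√(n−2)/√(1−r²) ≥ 1.645
√(n−2) ≥ 1.645·√(1−0.485809) / 0.697 = 1.645·0.717071 / 0.697 = 1.6924
n−2 ≥ 2.8642  ⇒  n ≥ 4.8642
Smallest integer n = 5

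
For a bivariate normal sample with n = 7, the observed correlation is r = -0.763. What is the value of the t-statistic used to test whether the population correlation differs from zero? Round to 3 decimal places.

t = r·√(n−2) / √(1−r²) with r = -0.763, n = 7
  = -0.763·√5 / √(1 − 0.582169)
  = -0.763·2.236068 / 0.646398
  = -1.706120 / 0.646398 = -2.639

-2.639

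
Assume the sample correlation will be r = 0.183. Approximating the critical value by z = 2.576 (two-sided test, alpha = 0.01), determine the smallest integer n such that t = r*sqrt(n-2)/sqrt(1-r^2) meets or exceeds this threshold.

194

r√(n−2)/√(1−r²) ≥ 2.576  ⇔  n−2 ≥ (2.576)²·(1−r²)/r²
(1−r²)/r² = (1−0.033489)/0.033489 = 28.8606
n ≥ 2 + 6.635776·28.8606 = 2 + 191.5125 = 193.5125
⌈193.5125⌉ = 194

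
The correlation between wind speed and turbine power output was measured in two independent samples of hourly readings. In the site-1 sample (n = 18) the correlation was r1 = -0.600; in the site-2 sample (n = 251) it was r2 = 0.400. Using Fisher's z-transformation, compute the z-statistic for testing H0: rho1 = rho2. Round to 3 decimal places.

-4.200

Fisher z-transforms: z1 = atanh(-0.600) = -0.693147, z2 = atanh(0.400) = 0.423649; difference d = -1.116796
Var(d) = 1/15 + 1/248 = 0.0666667 + 0.0040323 = 0.0706990
z = d/√Var(d) = -1.116796 / √0.0706990 = -1.116796 / 0.265893 = -4.200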